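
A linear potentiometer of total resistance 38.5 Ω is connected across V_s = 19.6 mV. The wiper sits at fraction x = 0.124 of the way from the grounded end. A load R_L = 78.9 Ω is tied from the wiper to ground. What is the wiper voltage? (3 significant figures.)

V_out ≈ 2.31 mV

The pot divides into 33.73 Ω above the wiper and 4.774 Ω below.
Lower segment in parallel with the load: 4.774 ‖ 78.9 = 4.502 Ω.
V_out = 19.6 × 4.502/(33.73 + 4.502) = 2.308 mV.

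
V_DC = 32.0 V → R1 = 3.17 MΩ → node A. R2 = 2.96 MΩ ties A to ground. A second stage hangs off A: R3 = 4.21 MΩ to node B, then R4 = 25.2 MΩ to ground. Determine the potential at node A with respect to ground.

V_A ≈ 14.7 V

Node A sees R2 in parallel with the series input of stage 2, R3 + R4 = 29.41 MΩ.
R2 ‖ (R3+R4) = 2.689 MΩ.
So V_A = 32.0 × 0.4590 = 14.69 V.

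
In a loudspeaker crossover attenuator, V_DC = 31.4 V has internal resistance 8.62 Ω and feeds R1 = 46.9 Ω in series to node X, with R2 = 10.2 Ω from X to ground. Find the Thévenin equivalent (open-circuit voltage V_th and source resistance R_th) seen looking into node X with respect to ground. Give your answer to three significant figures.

R1' = 8.62 + 46.9 = 55.52 Ω (source resistance + R1).
V_th is the unloaded tap voltage: V_DC · R2/(R1'+R2) = 31.4 × 0.1552 = 4.873 V.
With V_DC suppressed (replaced by a short), R_th = R1' ‖ R2 = (55.52 × 10.2)/(55.52 + 10.2) = 8.617 Ω.

V_th ≈ 4.87 V, R_th ≈ 8.62 Ω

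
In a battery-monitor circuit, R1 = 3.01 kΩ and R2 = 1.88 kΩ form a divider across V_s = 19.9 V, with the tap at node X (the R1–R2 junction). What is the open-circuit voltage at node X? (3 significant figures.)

V_th ≈ 7.65 V

Open-circuit (no load on X): V_th = V_s · R2/(R1 + R2) = 19.9 × 1.88/(3.010 + 1.88) = 7.651 V.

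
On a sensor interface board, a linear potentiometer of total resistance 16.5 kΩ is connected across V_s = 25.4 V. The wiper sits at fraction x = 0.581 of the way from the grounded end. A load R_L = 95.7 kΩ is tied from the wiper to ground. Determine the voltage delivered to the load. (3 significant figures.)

V_out ≈ 14.2 V

Split the track: R_lower = x·R_p = 9.586 kΩ, R_upper = (1−x)·R_p = 6.914 kΩ.
R_L loads the lower segment: effective lower R = 8.714 kΩ.
V_out = 25.4 × 8.714/(6.914 + 8.714) = 14.16 V.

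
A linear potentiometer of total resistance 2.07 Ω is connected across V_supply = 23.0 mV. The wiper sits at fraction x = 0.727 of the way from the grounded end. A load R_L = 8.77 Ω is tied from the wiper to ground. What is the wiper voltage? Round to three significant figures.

V_out ≈ 16.0 mV

Split the track: R_lower = x·R_p = 1.505 Ω, R_upper = (1−x)·R_p = 0.5651 Ω.
Lower segment in parallel with the load: 1.505 ‖ 8.77 = 1.284 Ω.
Then V_out = V_supply · 1.284/(0.5651 + 1.284) = 15.97 mV.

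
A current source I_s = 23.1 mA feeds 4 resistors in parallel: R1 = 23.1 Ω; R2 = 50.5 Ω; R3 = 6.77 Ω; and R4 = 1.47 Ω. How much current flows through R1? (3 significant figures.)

I ≈ 1.12 mA

Conductances: ΣG = 1/23.1 + 1/50.5 + 1/6.77 + 1/1.47 = 0.8911 (1/Ω).
By the current-divider rule, I = I_s · G_k/ΣG = 23.1 × 0.04858 = 1.122 mA.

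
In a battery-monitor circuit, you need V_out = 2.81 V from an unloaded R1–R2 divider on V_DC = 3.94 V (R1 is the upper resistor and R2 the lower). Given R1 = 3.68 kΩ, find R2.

R2 ≈ 9.15 kΩ

Required fraction k = V_out/V_DC = 0.7132.
R2 = R1 · 0.7132/(1 − 0.7132) = 9.151 kΩ.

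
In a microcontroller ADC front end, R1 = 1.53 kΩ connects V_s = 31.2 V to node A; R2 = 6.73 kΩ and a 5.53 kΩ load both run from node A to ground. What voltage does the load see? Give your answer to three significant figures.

First combine the lower leg with the load: R2 ‖ R_L = 3.036 kΩ.
Then V_out = V_s · R2'/(R1 + R2') = 31.2 × 3.036/4.566 = 20.74 V.

V_out ≈ 20.7 V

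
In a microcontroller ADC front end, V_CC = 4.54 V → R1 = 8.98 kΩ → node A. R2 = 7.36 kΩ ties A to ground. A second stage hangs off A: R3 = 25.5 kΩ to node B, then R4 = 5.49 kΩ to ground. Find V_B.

The second stage (R3 + R4 = 30.99 kΩ) loads node A in parallel with R2.
Effective lower resistance at A: R2 ‖ 30.99 = 5.947 kΩ.
So V_A = 4.54 × 0.3984 = 1.809 V.
Stage 2 is unloaded, so V_B = V_A · R4/(R3+R4) = 1.809 × 5.49/30.99 = 0.3204 V.

V_B ≈ 0.320 V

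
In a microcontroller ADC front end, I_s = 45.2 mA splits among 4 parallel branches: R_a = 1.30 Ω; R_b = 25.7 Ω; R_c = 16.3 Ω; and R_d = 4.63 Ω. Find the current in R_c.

ΣG = 1/1.30 + 1/25.7 + 1/16.3 + 1/4.63 = 1.085.
By the current-divider rule, I = I_s · G_k/ΣG = 45.2 × 0.05652 = 2.555 mA.

I ≈ 2.55 mA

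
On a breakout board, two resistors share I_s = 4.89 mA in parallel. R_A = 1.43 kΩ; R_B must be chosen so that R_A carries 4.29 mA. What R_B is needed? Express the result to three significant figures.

In a two-way split, I_A/I_s = R_B/(R_A + R_B).
With f = 0.8773, R_B = R_A · f/(1−f) = 1.43 × 7.150 = 10.22 kΩ.

R_B ≈ 10.2 kΩ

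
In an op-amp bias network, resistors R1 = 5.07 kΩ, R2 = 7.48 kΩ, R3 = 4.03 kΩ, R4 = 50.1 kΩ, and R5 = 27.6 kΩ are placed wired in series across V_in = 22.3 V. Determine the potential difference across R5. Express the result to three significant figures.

Total series resistance ΣR = 5.07 + 7.48 + 4.03 + 50.1 + 27.6 = 94.28 kΩ.
Voltage divider: V = V_in · (27.60 / 94.28) = 22.3 × 0.2927 = 6.528 V.

V ≈ 6.53 V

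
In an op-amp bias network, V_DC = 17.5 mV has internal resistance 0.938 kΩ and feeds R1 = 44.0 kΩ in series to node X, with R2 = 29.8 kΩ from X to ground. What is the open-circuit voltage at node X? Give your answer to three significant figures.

R1' = 0.938 + 44.0 = 44.94 kΩ (source resistance + R1).
V_th is the unloaded tap voltage: V_DC · R2/(R1'+R2) = 17.5 × 0.3987 = 6.978 mV.

V_th ≈ 6.98 mV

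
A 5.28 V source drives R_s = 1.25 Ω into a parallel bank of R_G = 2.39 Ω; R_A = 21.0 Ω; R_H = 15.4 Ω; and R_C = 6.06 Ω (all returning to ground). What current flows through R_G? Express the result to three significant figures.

I ≈ 1.18 A

Equivalent of the parallel group: R_p = 1.437 Ω.
V_A = 5.28 × 1.437/2.687 = 2.824 V.
I(R_G) = V_A / R_G = 2.824/2.39 = 1.181 A.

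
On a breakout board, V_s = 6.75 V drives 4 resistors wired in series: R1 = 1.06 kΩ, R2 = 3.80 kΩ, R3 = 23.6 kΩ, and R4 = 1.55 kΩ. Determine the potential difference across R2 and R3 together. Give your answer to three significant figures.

ΣR = 1.06 + 3.80 + 23.6 + 1.55 = 30.01 kΩ.
R_{R2..R3} = 3.80 + 23.6 = 27.40 kΩ.
V = V_s · R/ΣR = 6.75 × 0.9130 = 6.163 V.

V ≈ 6.16 V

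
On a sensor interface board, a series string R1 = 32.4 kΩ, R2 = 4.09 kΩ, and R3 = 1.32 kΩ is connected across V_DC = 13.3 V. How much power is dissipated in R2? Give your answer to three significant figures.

The common current is I = 13.3/37.81 = 0.3518 mA.
V(R2) = I·R = 1.439 V; P = V·I = 1.439 × 0.3518 = 0.5061 mW.

P ≈ 0.506 mW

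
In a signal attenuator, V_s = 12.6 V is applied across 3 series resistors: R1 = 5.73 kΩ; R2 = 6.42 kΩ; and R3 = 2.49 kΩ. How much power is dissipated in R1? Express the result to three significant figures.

P ≈ 4.24 mW

ΣR = 14.64 kΩ → I = 12.6/14.64 = 0.8607 mA.
P(R1) = I²·R1 = (0.8607)² × 5.73 = 4.244 mW.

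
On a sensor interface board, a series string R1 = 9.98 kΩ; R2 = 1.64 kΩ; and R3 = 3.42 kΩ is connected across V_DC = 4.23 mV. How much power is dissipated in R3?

The common current is I = 4.23/15.04 = 0.2812 µA.
P = I²R = 0.07910 × 3.42 = 0.2705 nW.

P ≈ 0.271 nW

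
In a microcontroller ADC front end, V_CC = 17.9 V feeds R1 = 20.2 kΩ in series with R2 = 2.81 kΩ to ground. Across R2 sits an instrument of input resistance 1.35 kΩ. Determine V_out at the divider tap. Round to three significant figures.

The load sits in parallel with R2, giving an effective lower resistance R2' = R2·R_L/(R2+R_L) = 0.9119 kΩ.
Now apply the divider: V_out = 17.9 × 0.04319 = 0.7732 V.
(Unloaded it would be 2.19 V; the load pulls it down.)

V_out ≈ 0.773 V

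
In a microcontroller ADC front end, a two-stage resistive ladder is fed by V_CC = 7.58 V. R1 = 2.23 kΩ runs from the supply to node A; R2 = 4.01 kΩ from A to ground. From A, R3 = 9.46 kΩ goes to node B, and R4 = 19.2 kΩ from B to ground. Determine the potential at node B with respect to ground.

V_B ≈ 3.11 V

The second stage (R3 + R4 = 28.66 kΩ) loads node A in parallel with R2.
R2 ‖ (R3+R4) = 3.518 kΩ.
So V_A = 7.58 × 0.6120 = 4.639 V.
Then the unloaded second divider: V_B = V_A × R4/(R3+R4) = 4.639 × 0.6699 = 3.108 V.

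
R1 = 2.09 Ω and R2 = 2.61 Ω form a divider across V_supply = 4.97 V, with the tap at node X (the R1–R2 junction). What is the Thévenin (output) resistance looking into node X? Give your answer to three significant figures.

R_th ≈ 1.16 Ω

Zeroing V_supply shorts the top of R1 to ground, so R_th = R1 ‖ R2 = 1.161 Ω.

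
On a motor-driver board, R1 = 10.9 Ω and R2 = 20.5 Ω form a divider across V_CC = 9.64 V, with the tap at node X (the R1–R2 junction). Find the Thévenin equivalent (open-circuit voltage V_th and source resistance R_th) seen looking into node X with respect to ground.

V_th ≈ 6.29 V, R_th ≈ 7.12 Ω

With X open, the divider is unloaded: V_th = 9.64 × 20.5/31.40 = 6.294 V.
Zeroing V_CC shorts the top of R1 to ground, so R_th = R1 ‖ R2 = 7.116 Ω.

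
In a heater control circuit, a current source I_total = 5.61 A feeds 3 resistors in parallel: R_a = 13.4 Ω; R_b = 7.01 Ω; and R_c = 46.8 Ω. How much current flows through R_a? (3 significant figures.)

I ≈ 1.75 A

Total conductance ΣG = 1/13.4 + 1/7.01 + 1/46.8 = 0.2386 (units of 1/Ω).
R_a takes the fraction G_k/ΣG = 0.07463/0.2386 = 0.3127, so I = 5.61 × 0.3127 = 1.754 A.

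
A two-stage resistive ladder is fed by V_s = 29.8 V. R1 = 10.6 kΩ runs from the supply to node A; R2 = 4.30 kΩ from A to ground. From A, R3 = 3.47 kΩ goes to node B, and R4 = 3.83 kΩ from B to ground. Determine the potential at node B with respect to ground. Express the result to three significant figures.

V_B ≈ 3.18 V

Node A sees R2 in parallel with the series input of stage 2, R3 + R4 = 7.300 kΩ.
R2 ‖ (R3+R4) = 2.706 kΩ.
V_A = 29.8 × 2.706/(10.6 + 2.706) = 6.060 V.
V_B = V_A × 0.5247 = 3.180 V.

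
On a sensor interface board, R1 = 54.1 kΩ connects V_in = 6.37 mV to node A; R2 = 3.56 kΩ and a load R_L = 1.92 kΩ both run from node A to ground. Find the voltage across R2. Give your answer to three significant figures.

R2 ‖ R_L = (3.56 × 1.92)/(3.56 + 1.92) = 1.247 kΩ.
Voltage divider with the loaded lower leg: V_out = 6.37 × 1.247/(54.1 + 1.247) = 6.37 × 0.02254 = 0.1436 mV.

V_out ≈ 0.144 mV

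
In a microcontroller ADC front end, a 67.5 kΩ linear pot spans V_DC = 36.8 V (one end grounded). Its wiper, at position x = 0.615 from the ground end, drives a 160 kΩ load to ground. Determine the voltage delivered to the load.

Lower segment x·R_p = 41.51 kΩ; upper segment (1−x)·R_p = 25.99 kΩ.
Lower segment in parallel with the load: 41.51 ‖ 160 = 32.96 kΩ.
Then V_out = V_DC · 32.96/(25.99 + 32.96) = 20.58 V.
(Unloaded: V_out = x·V_DC = 22.6 V.)

V_out ≈ 20.6 V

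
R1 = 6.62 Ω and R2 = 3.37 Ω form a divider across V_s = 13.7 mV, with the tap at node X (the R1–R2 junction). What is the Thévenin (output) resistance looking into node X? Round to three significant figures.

Looking into X with the source shorted: R_th = R1·R2/(R1+R2) = 6.620 × 3.37/9.990 = 2.233 Ω.

R_th ≈ 2.23 Ω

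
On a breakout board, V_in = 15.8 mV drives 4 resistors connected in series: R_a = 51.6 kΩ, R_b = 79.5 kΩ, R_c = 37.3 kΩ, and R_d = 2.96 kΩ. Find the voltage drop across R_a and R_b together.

V ≈ 12.1 mV

Series total: ΣR = 51.6 + 79.5 + 37.3 + 2.96 = 171.4 kΩ.
R_{R_a..R_b} = 51.6 + 79.5 = 131.1 kΩ.
Voltage divider: V = V_in · (131.1 / 171.4) = 15.8 × 0.7651 = 12.09 mV.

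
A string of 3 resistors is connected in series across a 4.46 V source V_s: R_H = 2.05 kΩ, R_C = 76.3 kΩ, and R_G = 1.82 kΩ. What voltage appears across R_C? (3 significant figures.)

Total series resistance ΣR = 2.05 + 76.3 + 1.82 = 80.17 kΩ.
Voltage divider: V = V_s · (76.30 / 80.17) = 4.46 × 0.9517 = 4.245 V.

V ≈ 4.24 V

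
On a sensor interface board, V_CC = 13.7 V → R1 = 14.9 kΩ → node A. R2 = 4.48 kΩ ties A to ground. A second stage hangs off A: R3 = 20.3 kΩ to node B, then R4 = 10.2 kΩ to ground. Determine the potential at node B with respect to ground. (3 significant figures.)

The second stage (R3 + R4 = 30.50 kΩ) loads node A in parallel with R2.
R2 ‖ (R3+R4) = 3.906 kΩ.
First divider: V_A = V_CC · 3.906/(14.9 + 3.906) = 2.846 V.
Stage 2 is unloaded, so V_B = V_A · R4/(R3+R4) = 2.846 × 10.2/30.50 = 0.9516 V.

V_B ≈ 0.952 V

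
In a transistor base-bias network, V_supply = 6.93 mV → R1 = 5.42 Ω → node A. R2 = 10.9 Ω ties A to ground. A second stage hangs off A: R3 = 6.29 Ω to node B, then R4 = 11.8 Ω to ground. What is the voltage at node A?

Looking into the second stage from A: R3 + R4 = 18.09 Ω appears in parallel with R2.
Effective lower resistance at A: R2 ‖ 18.09 = 6.802 Ω.
So V_A = 6.93 × 0.5565 = 3.857 mV.

V_A ≈ 3.86 mV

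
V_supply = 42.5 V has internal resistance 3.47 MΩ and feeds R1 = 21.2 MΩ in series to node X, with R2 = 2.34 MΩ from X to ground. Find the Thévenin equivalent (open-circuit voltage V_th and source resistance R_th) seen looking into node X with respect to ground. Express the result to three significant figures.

R1' = 3.47 + 21.2 = 24.67 MΩ (source resistance + R1).
Open-circuit (no load on X): V_th = V_supply · R2/(R1' + R2) = 42.5 × 2.34/(24.67 + 2.34) = 3.682 V.
Zeroing V_supply shorts the top of R1' to ground, so R_th = R1' ‖ R2 = 2.137 MΩ.

V_th ≈ 3.68 V, R_th ≈ 2.14 MΩ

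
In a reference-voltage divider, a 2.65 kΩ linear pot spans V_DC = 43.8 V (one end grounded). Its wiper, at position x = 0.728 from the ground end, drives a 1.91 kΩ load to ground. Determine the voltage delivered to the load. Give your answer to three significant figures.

V_out ≈ 25.0 V

Split the track: R_lower = x·R_p = 1.929 kΩ, R_upper = (1−x)·R_p = 0.7208 kΩ.
R_L loads the lower segment: effective lower R = 0.9598 kΩ.
Loaded-divider output: V_out = 43.8 × 0.5711 = 25.01 V.
(Unloaded: V_out = x·V_DC = 31.9 V.)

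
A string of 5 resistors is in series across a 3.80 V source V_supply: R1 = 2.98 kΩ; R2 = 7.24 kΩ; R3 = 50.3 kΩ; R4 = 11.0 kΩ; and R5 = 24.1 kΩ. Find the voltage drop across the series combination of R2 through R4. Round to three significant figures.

V ≈ 2.72 V

ΣR = 2.98 + 7.24 + 50.3 + 11.0 + 24.1 = 95.62 kΩ.
R_{R2..R4} = 7.24 + 50.3 + 11.0 = 68.54 kΩ.
Voltage divider: V = V_supply · (68.54 / 95.62) = 3.80 × 0.7168 = 2.724 V.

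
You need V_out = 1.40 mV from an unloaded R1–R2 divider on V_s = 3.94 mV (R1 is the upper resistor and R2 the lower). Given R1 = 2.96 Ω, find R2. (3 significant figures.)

R2 ≈ 1.63 Ω

The divider ratio is R2/(R1+R2) = 1.40/3.94 = 0.3553.
Rearranging, R2 = R1·k/(1−k) = 2.96 × 0.5512 = 1.631 Ω.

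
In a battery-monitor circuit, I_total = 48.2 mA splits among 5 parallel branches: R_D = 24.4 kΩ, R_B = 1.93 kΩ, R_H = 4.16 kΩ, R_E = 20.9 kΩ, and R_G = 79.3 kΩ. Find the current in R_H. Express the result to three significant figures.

I ≈ 13.5 mA

ΣG = 1/24.4 + 1/1.93 + 1/4.16 + 1/20.9 + 1/79.3 = 0.8600.
Current divider: I(R_H) = I_total · G_k/ΣG = 48.2 × (0.2404/0.8600) = 48.2 × 0.2795 = 13.47 mA.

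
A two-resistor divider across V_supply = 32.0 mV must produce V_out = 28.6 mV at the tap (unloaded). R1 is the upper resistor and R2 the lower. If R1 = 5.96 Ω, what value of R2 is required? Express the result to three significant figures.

V_out/V_supply = R2/(R1+R2) = 0.8938.
Rearranging, R2 = R1·k/(1−k) = 5.96 × 8.412 = 50.13 Ω.

R2 ≈ 50.1 Ω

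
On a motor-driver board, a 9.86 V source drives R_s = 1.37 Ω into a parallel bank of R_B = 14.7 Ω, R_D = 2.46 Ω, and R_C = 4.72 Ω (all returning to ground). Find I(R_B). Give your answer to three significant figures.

I ≈ 0.346 A

Equivalent of the parallel group: R_p = 1.457 Ω.
V_A = 9.86 × 1.457/2.827 = 5.082 V.
Branch current I = V_A/R_B = 5.082/14.7 = 0.3457 A.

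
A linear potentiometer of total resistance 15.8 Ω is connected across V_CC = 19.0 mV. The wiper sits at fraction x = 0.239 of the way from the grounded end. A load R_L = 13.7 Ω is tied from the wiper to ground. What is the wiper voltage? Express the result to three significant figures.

V_out ≈ 3.75 mV

Split the track: R_lower = x·R_p = 3.776 Ω, R_upper = (1−x)·R_p = 12.02 Ω.
R_L loads the lower segment: effective lower R = 2.960 Ω.
Loaded-divider output: V_out = 19.0 × 0.1976 = 3.754 mV.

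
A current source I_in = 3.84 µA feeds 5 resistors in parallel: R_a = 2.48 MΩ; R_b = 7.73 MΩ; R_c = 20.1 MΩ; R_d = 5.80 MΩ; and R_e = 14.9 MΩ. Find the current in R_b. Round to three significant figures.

I ≈ 0.604 µA

Total conductance ΣG = 1/2.48 + 1/7.73 + 1/20.1 + 1/5.80 + 1/14.9 = 0.8219 (units of 1/MΩ).
By the current-divider rule, I = I_in · G_k/ΣG = 3.84 × 0.1574 = 0.6044 µA.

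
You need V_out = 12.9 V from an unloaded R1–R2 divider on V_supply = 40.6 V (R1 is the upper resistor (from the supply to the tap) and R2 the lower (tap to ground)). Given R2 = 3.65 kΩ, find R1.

R1 ≈ 7.84 kΩ

The divider ratio is R2/(R1+R2) = 12.9/40.6 = 0.3177.
Rearranging, R1 = R2·(1−k)/k = 3.65 × 2.147 = 7.838 kΩ.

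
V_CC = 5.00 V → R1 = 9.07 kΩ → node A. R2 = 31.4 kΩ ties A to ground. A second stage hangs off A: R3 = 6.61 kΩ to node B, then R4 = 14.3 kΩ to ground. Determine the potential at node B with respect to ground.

V_B ≈ 1.99 V

The second stage (R3 + R4 = 20.91 kΩ) loads node A in parallel with R2.
Effective lower resistance at A: R2 ‖ 20.91 = 12.55 kΩ.
V_A = 5.00 × 12.55/(9.07 + 12.55) = 2.903 V.
Stage 2 is unloaded, so V_B = V_A · R4/(R3+R4) = 2.903 × 14.3/20.91 = 1.985 V.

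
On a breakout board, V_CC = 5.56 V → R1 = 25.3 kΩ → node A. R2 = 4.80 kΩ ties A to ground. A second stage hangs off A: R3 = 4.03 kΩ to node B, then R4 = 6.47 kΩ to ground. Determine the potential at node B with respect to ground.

V_B ≈ 0.395 V

The second stage (R3 + R4 = 10.50 kΩ) loads node A in parallel with R2.
R2 ‖ (R3+R4) = 3.294 kΩ.
First divider: V_A = V_CC · 3.294/(25.3 + 3.294) = 0.6405 V.
Stage 2 is unloaded, so V_B = V_A · R4/(R3+R4) = 0.6405 × 6.47/10.50 = 0.3947 V.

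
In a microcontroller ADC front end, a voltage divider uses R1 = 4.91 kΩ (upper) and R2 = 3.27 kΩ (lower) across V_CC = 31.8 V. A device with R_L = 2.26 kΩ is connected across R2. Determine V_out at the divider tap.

V_out ≈ 6.80 V

First combine the lower leg with the load: R2 ‖ R_L = 1.336 kΩ.
Voltage divider with the loaded lower leg: V_out = 31.8 × 1.336/(4.91 + 1.336) = 31.8 × 0.2139 = 6.803 V.
(Unloaded it would be 12.7 V; the load pulls it down.)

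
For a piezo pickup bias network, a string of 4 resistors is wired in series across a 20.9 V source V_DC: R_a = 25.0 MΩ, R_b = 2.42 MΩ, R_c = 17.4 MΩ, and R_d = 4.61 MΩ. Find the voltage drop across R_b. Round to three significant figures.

V ≈ 1.02 V

Series total: ΣR = 25.0 + 2.42 + 17.4 + 4.61 = 49.43 MΩ.
Voltage divider: V = V_DC · (2.420 / 49.43) = 20.9 × 0.04896 = 1.023 V.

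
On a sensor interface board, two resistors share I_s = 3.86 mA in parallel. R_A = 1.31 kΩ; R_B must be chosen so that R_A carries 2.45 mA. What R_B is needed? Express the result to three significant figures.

In a two-way split, I_A/I_s = R_B/(R_A + R_B).
With f = 0.6347, R_B = R_A · f/(1−f) = 1.31 × 1.738 = 2.276 kΩ.

R_B ≈ 2.28 kΩ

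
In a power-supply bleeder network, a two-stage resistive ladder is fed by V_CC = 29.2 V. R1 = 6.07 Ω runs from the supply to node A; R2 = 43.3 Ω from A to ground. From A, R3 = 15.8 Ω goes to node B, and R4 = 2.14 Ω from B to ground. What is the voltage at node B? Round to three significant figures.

V_B ≈ 2.36 V

Node A sees R2 in parallel with the series input of stage 2, R3 + R4 = 17.94 Ω.
R2 ‖ (R3+R4) = 12.68 Ω.
First divider: V_A = V_CC · 12.68/(6.07 + 12.68) = 19.75 V.
Stage 2 is unloaded, so V_B = V_A · R4/(R3+R4) = 19.75 × 2.14/17.94 = 2.356 V.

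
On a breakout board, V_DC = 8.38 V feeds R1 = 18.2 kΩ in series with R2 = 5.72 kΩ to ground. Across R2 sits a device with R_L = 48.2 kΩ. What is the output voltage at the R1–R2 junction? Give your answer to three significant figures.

R2 ‖ R_L = (5.72 × 48.2)/(5.72 + 48.2) = 5.113 kΩ.
Then V_out = V_DC · R2'/(R1 + R2') = 8.38 × 5.113/23.31 = 1.838 V.
(Unloaded it would be 2.00 V; the load pulls it down.)

V_out ≈ 1.84 V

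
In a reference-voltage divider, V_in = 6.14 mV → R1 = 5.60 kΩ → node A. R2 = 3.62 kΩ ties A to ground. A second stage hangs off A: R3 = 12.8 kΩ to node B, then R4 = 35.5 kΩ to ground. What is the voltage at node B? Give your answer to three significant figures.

V_B ≈ 1.69 mV

The second stage (R3 + R4 = 48.30 kΩ) loads node A in parallel with R2.
R2 ‖ (R3+R4) = 3.368 kΩ.
First divider: V_A = V_in · 3.368/(5.60 + 3.368) = 2.306 mV.
Then the unloaded second divider: V_B = V_A × R4/(R3+R4) = 2.306 × 0.7350 = 1.695 mV.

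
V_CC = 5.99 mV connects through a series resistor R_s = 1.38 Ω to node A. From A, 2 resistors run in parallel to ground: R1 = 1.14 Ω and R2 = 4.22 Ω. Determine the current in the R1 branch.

I ≈ 2.07 mA

Combine the parallel branches: R_p = (1/1.14 + 1/4.22)⁻¹ = 0.8975 Ω.
V_A = 5.99 × 0.8975/2.278 = 2.361 mV.
I(R1) = V_A / R1 = 2.361/1.14 = 2.071 mA.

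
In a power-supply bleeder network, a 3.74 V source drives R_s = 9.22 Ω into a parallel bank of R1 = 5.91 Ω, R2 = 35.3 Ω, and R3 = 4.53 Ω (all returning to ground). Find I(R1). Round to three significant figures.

Combine the parallel branches: R_p = (1/5.91 + 1/35.3 + 1/4.53)⁻¹ = 2.391 Ω.
Node voltage V_A = V_in · R_p/(R_s + R_p) = 3.74 × 0.2059 = 0.7701 V.
I(R1) = V_A / R1 = 0.7701/5.91 = 0.1303 A.

I ≈ 0.130 A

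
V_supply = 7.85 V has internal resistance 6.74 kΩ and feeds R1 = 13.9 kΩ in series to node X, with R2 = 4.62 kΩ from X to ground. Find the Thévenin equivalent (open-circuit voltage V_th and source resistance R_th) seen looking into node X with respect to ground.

V_th ≈ 1.44 V, R_th ≈ 3.78 kΩ

R1' = 6.74 + 13.9 = 20.64 kΩ (source resistance + R1).
Open-circuit (no load on X): V_th = V_supply · R2/(R1' + R2) = 7.85 × 4.62/(20.64 + 4.62) = 1.436 V.
With V_supply suppressed (replaced by a short), R_th = R1' ‖ R2 = (20.64 × 4.62)/(20.64 + 4.62) = 3.775 kΩ.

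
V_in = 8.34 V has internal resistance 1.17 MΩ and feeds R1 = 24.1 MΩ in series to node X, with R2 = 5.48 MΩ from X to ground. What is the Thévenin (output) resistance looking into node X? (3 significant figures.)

R_th ≈ 4.50 MΩ

R1' = 1.17 + 24.1 = 25.27 MΩ (source resistance + R1).
With V_in suppressed (replaced by a short), R_th = R1' ‖ R2 = (25.27 × 5.48)/(25.27 + 5.48) = 4.503 MΩ.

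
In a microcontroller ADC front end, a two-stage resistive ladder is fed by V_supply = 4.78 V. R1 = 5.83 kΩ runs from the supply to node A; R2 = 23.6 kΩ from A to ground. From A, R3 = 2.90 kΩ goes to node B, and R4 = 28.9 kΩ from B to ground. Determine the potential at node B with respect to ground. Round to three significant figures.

The second stage (R3 + R4 = 31.80 kΩ) loads node A in parallel with R2.
Effective lower resistance at A: R2 ‖ 31.80 = 13.55 kΩ.
First divider: V_A = V_supply · 13.55/(5.83 + 13.55) = 3.342 V.
Then the unloaded second divider: V_B = V_A × R4/(R3+R4) = 3.342 × 0.9088 = 3.037 V.

V_B ≈ 3.04 V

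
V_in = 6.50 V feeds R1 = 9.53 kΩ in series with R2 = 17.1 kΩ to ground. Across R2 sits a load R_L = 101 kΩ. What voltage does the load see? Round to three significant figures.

The load sits in parallel with R2, giving an effective lower resistance R2' = R2·R_L/(R2+R_L) = 14.62 kΩ.
Then V_out = V_in · R2'/(R1 + R2') = 6.50 × 14.62/24.15 = 3.935 V.

V_out ≈ 3.94 V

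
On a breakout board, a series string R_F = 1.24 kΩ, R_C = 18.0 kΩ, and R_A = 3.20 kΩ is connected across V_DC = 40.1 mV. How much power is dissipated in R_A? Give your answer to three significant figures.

P ≈ 10.2 nW

ΣR = 22.44 kΩ → I = 40.1/22.44 = 1.787 µA.
P(R_A) = I²·R_A = (1.787)² × 3.20 = 10.22 nW.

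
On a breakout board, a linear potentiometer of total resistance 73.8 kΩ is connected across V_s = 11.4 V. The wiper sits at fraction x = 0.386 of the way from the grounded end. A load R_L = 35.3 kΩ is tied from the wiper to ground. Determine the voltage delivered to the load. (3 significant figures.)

Split the track: R_lower = x·R_p = 28.49 kΩ, R_upper = (1−x)·R_p = 45.31 kΩ.
Lower segment in parallel with the load: 28.49 ‖ 35.3 = 15.76 kΩ.
Then V_out = V_s · 15.76/(45.31 + 15.76) = 2.942 V.

V_out ≈ 2.94 V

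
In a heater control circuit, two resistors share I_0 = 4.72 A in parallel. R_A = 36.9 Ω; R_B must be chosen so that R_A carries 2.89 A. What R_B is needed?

R_B ≈ 58.3 Ω

The fraction through R_A equals R_B/(R_A+R_B).
2.89/4.72 = R_B/(R_A + R_B) → R_B = R_A · (0.6123)/(1 − 0.6123) = 36.9 × 1.579 = 58.27 Ω.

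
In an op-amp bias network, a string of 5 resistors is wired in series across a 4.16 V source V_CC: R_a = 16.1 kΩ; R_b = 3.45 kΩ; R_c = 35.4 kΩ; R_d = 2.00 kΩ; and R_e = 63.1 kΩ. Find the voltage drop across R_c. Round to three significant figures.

V ≈ 1.23 V

Series total: ΣR = 16.1 + 3.45 + 35.4 + 2.00 + 63.1 = 120.0 kΩ.
Voltage divider: V = V_CC · (35.40 / 120.0) = 4.16 × 0.2949 = 1.227 V.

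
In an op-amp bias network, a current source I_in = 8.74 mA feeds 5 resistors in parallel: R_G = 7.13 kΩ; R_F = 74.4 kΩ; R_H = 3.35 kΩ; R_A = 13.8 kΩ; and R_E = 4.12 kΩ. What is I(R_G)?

Total conductance ΣG = 1/7.13 + 1/74.4 + 1/3.35 + 1/13.8 + 1/4.12 = 0.7674 (units of 1/kΩ).
R_G takes the fraction G_k/ΣG = 0.1403/0.7674 = 0.1828, so I = 8.74 × 0.1828 = 1.597 mA.

I ≈ 1.60 mA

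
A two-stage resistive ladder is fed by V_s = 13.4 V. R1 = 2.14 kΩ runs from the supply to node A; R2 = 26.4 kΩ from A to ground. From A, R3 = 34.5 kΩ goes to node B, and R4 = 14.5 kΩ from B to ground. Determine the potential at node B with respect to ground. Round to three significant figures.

V_B ≈ 3.53 V

The second stage (R3 + R4 = 49.00 kΩ) loads node A in parallel with R2.
R2 ‖ (R3+R4) = 17.16 kΩ.
So V_A = 13.4 × 0.8891 = 11.91 V.
V_B = V_A × 0.2959 = 3.526 V.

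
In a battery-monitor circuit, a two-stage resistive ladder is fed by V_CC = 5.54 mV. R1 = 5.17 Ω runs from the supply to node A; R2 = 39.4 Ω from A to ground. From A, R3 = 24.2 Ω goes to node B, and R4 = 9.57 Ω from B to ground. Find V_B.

V_B ≈ 1.22 mV

The second stage (R3 + R4 = 33.77 Ω) loads node A in parallel with R2.
R2 ‖ (R3+R4) = 18.18 Ω.
First divider: V_A = V_CC · 18.18/(5.17 + 18.18) = 4.314 mV.
V_B = V_A × 0.2834 = 1.222 mV.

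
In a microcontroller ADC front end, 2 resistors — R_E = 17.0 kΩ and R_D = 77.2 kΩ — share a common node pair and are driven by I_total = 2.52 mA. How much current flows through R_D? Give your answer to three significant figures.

I ≈ 0.455 mA

With just two branches, the current splits inversely with resistance.
So I = 2.52 × 17.0/94.20 = 0.4548 mA.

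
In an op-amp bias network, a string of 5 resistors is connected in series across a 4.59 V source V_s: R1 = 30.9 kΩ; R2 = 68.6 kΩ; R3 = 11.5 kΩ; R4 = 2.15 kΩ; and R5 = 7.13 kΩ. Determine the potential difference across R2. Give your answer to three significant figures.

V ≈ 2.62 V

Series total: ΣR = 30.9 + 68.6 + 11.5 + 2.15 + 7.13 = 120.3 kΩ.
V = V_s · R/ΣR = 4.59 × 0.5703 = 2.618 V.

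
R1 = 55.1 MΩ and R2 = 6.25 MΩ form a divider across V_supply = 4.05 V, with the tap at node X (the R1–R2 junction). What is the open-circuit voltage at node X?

V_th ≈ 0.413 V

With X open, the divider is unloaded: V_th = 4.05 × 6.25/61.35 = 0.4126 V.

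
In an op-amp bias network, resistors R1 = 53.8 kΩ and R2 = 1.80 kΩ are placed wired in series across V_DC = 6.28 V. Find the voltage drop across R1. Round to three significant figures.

V ≈ 6.08 V

Total series resistance ΣR = 53.8 + 1.80 = 55.60 kΩ.
V = V_DC · R/ΣR = 6.28 × 0.9676 = 6.077 V.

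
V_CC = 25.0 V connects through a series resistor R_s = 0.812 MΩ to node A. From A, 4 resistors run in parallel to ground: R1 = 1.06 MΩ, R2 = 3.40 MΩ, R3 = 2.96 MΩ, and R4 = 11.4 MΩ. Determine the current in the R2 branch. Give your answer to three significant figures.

I ≈ 3.13 µA

Equivalent of the parallel group: R_p = 0.6013 MΩ.
Node voltage V_A = V_CC · R_p/(R_s + R_p) = 25.0 × 0.4255 = 10.64 V.
I(R2) = V_A / R2 = 10.64/3.40 = 3.128 µA.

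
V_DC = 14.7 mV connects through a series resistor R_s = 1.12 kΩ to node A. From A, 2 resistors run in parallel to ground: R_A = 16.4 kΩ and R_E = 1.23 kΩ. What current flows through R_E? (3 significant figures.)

I ≈ 6.04 µA

Combine the parallel branches: R_p = (1/16.4 + 1/1.23)⁻¹ = 1.144 kΩ.
V_A = 14.7 × 1.144/2.264 = 7.429 mV.
I(R_E) = V_A / R_E = 7.429/1.23 = 6.039 µA.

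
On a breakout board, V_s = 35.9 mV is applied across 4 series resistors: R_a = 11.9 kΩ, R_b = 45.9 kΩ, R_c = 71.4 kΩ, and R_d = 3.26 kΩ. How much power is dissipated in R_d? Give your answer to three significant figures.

Series current I = V_s/ΣR = 35.9/132.5 = 0.2710 µA.
V(R_d) = I·R = 0.8835 mV; P = V·I = 0.8835 × 0.2710 = 0.2395 nW.

P ≈ 0.239 nW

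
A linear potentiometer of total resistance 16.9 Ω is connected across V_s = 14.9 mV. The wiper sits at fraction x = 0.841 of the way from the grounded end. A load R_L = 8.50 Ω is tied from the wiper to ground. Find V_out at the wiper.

Split the track: R_lower = x·R_p = 14.21 Ω, R_upper = (1−x)·R_p = 2.687 Ω.
R_L loads the lower segment: effective lower R = 5.319 Ω.
Loaded-divider output: V_out = 14.9 × 0.6644 = 9.899 mV.
(Unloaded: V_out = x·V_s = 12.5 mV.)

V_out ≈ 9.90 mV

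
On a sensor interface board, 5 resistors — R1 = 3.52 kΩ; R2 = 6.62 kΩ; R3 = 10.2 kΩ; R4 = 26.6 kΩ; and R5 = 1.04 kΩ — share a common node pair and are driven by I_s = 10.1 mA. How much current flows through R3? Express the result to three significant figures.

Conductances: ΣG = 1/3.52 + 1/6.62 + 1/10.2 + 1/26.6 + 1/1.04 = 1.532 (1/kΩ).
Current divider: I(R3) = I_s · G_k/ΣG = 10.1 × (0.09804/1.532) = 10.1 × 0.06398 = 0.6462 mA.

I ≈ 0.646 mA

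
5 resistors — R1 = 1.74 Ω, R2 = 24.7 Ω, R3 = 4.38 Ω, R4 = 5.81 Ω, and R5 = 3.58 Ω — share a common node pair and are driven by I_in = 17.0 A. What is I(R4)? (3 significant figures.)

Conductances: ΣG = 1/1.74 + 1/24.7 + 1/4.38 + 1/5.81 + 1/3.58 = 1.295 (1/Ω).
R4 takes the fraction G_k/ΣG = 0.1721/1.295 = 0.1329, so I = 17.0 × 0.1329 = 2.260 A.

I ≈ 2.26 A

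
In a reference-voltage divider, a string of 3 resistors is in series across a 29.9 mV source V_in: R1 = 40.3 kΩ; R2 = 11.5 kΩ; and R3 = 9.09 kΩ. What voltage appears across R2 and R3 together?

V ≈ 10.1 mV

Series total: ΣR = 40.3 + 11.5 + 9.09 = 60.89 kΩ.
R_{R2..R3} = 11.5 + 9.09 = 20.59 kΩ.
V = V_in · R/ΣR = 29.9 × 0.3382 = 10.11 mV.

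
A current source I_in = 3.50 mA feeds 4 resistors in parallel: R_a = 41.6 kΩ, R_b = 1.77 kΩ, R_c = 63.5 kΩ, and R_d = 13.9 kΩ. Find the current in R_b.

I ≈ 2.92 mA

Total conductance ΣG = 1/41.6 + 1/1.77 + 1/63.5 + 1/13.9 = 0.6767 (units of 1/kΩ).
Current divider: I(R_b) = I_in · G_k/ΣG = 3.50 × (0.5650/0.6767) = 3.50 × 0.8349 = 2.922 mA.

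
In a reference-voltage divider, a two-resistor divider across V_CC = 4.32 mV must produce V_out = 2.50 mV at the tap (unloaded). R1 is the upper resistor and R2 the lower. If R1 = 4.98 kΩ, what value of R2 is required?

The divider ratio is R2/(R1+R2) = 2.50/4.32 = 0.5787.
R2 = R1 · 0.5787/(1 − 0.5787) = 6.841 kΩ.

R2 ≈ 6.84 kΩ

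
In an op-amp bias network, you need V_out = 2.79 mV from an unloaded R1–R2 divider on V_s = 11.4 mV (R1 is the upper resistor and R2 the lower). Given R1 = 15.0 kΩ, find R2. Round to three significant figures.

R2 ≈ 4.86 kΩ

Required fraction k = V_out/V_s = 0.2447.
So R2 = R1 · V_out/(V_s − V_out) = 15.0 × 2.79/(11.4 − 2.79) = 15.0 × 0.3240 = 4.861 kΩ.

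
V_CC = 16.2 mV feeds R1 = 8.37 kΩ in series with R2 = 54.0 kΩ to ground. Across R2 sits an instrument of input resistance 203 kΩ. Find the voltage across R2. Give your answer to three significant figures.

V_out ≈ 13.5 mV

First combine the lower leg with the load: R2 ‖ R_L = 42.65 kΩ.
Then V_out = V_CC · R2'/(R1 + R2') = 16.2 × 42.65/51.02 = 13.54 mV.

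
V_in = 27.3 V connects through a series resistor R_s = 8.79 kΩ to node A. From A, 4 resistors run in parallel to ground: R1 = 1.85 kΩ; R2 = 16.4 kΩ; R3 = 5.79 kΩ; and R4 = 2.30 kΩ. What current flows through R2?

Equivalent of the parallel group: R_p = 0.8271 kΩ.
V_A = 27.3 × 0.8271/9.617 = 2.348 V.
I(R2) = V_A / R2 = 2.348/16.4 = 0.1432 mA.

I ≈ 0.143 mA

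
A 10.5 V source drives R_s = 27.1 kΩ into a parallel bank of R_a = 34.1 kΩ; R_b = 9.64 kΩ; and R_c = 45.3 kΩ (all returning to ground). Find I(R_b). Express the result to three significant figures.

Parallel bank: R_p = 1/(1/34.1 + 1/9.64 + 1/45.3) = 6.446 kΩ.
Node voltage V_A = V_CC · R_p/(R_s + R_p) = 10.5 × 0.1922 = 2.018 V.
I(R_b) = V_A / R_b = 2.018/9.64 = 0.2093 mA.

I ≈ 0.209 mA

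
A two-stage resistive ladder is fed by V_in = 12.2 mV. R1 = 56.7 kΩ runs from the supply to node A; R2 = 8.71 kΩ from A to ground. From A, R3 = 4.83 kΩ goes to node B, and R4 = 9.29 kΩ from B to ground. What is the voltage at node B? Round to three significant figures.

V_B ≈ 0.696 mV

Looking into the second stage from A: R3 + R4 = 14.12 kΩ appears in parallel with R2.
R2 ‖ (R3+R4) = 5.387 kΩ.
First divider: V_A = V_in · 5.387/(56.7 + 5.387) = 1.059 mV.
Stage 2 is unloaded, so V_B = V_A · R4/(R3+R4) = 1.059 × 9.29/14.12 = 0.6964 mV.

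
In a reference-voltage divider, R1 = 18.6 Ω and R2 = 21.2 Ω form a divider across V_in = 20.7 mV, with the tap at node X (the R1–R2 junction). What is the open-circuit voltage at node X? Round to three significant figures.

With X open, the divider is unloaded: V_th = 20.7 × 21.2/39.80 = 11.03 mV.

V_th ≈ 11.0 mV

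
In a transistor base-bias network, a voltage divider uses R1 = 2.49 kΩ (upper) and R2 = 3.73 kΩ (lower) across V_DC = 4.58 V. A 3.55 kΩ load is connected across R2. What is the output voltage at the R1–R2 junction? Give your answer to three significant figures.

R2 ‖ R_L = (3.73 × 3.55)/(3.73 + 3.55) = 1.819 kΩ.
Now apply the divider: V_out = 4.58 × 0.4221 = 1.933 V.

V_out ≈ 1.93 V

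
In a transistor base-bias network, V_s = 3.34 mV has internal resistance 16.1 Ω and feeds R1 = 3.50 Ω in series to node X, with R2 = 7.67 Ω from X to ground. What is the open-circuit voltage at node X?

V_th ≈ 0.939 mV

R1' = 16.1 + 3.50 = 19.60 Ω (source resistance + R1).
With X open, the divider is unloaded: V_th = 3.34 × 7.67/27.27 = 0.9394 mV.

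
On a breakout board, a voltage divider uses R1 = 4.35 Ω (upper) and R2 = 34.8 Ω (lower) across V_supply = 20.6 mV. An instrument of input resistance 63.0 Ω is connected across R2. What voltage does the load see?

V_out ≈ 17.3 mV

R2 ‖ R_L = (34.8 × 63.0)/(34.8 + 63.0) = 22.42 Ω.
Then V_out = V_supply · R2'/(R1 + R2') = 20.6 × 22.42/26.77 = 17.25 mV.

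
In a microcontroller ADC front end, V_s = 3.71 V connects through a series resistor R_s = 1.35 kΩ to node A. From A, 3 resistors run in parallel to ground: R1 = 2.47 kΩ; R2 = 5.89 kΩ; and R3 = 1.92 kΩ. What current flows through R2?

Parallel bank: R_p = 1/(1/2.47 + 1/5.89 + 1/1.92) = 0.9128 kΩ.
V_A by voltage divider: V_A = 3.71 × 0.9128/(1.35 + 0.9128) = 1.497 V.
Branch current I = V_A/R2 = 1.497/5.89 = 0.2541 mA.
(Equivalently: I_total = 1.640 mA, then current-divider fraction G_k/ΣG = 0.1550.)

I ≈ 0.254 mA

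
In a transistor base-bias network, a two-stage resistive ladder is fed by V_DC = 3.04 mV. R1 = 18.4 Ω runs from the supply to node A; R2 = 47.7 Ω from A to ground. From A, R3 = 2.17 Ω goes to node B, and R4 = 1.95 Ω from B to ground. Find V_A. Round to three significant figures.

The second stage (R3 + R4 = 4.120 Ω) loads node A in parallel with R2.
Effective lower resistance at A: R2 ‖ 4.120 = 3.792 Ω.
First divider: V_A = V_DC · 3.792/(18.4 + 3.792) = 0.5195 mV.

V_A ≈ 0.520 mV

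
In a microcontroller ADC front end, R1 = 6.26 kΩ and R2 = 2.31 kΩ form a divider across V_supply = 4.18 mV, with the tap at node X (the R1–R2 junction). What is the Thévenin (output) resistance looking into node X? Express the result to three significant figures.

Zeroing V_supply shorts the top of R1 to ground, so R_th = R1 ‖ R2 = 1.687 kΩ.

R_th ≈ 1.69 kΩ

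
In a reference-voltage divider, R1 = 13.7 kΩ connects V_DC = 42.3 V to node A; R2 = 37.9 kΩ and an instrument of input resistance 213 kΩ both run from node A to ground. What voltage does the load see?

V_out ≈ 29.7 V

The load sits in parallel with R2, giving an effective lower resistance R2' = R2·R_L/(R2+R_L) = 32.17 kΩ.
Now apply the divider: V_out = 42.3 × 0.7014 = 29.67 V.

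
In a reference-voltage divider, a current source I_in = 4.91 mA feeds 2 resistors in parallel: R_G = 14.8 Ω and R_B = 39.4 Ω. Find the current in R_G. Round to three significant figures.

I ≈ 3.57 mA

With just two branches, the current splits inversely with resistance.
So I = 4.91 × 39.4/54.20 = 3.569 mA.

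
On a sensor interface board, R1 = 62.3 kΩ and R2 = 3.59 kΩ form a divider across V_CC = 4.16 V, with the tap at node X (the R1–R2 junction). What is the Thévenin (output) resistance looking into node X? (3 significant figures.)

R_th ≈ 3.39 kΩ

Zeroing V_CC shorts the top of R1 to ground, so R_th = R1 ‖ R2 = 3.394 kΩ.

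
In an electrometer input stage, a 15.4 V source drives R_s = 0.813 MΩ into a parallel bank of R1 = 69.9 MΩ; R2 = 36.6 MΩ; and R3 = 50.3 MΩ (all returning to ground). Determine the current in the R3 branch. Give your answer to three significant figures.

I ≈ 0.292 µA

Equivalent of the parallel group: R_p = 16.26 MΩ.
V_A = 15.4 × 16.26/17.07 = 14.67 V.
Branch current I = V_A/R3 = 14.67/50.3 = 0.2916 µA.
(Equivalently: I_total = 0.9021 µA, then current-divider fraction G_k/ΣG = 0.3232.)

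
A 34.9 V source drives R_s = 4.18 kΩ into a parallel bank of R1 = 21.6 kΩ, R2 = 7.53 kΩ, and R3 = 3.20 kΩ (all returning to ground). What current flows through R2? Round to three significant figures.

I ≈ 1.52 mA

Parallel bank: R_p = 1/(1/21.6 + 1/7.53 + 1/3.20) = 2.034 kΩ.
Node voltage V_A = V_in · R_p/(R_s + R_p) = 34.9 × 0.3273 = 11.42 V.
Branch current I = V_A/R2 = 11.42/7.53 = 1.517 mA.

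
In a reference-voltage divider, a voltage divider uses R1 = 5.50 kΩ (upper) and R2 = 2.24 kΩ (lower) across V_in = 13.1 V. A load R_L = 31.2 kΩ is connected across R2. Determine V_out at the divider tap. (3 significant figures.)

V_out ≈ 3.61 V

First combine the lower leg with the load: R2 ‖ R_L = 2.090 kΩ.
Then V_out = V_in · R2'/(R1 + R2') = 13.1 × 2.090/7.590 = 3.607 V.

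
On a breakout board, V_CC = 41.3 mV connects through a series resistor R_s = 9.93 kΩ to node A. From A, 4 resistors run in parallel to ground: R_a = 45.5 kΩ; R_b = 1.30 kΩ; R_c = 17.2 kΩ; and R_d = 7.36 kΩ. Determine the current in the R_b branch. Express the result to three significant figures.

I ≈ 2.95 µA

Parallel bank: R_p = 1/(1/45.5 + 1/1.30 + 1/17.2 + 1/7.36) = 1.015 kΩ.
V_A = 41.3 × 1.015/10.95 = 3.830 mV.
Branch current I = V_A/R_b = 3.830/1.30 = 2.946 µA.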